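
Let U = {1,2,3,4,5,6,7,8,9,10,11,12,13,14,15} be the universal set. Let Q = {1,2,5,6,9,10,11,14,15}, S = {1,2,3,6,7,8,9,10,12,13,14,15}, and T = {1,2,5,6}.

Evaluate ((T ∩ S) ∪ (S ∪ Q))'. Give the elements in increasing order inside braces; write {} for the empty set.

{4}

T ∩ S = {1,2,6}
S ∪ Q = {1,2,3,5,6,7,8,9,10,11,12,13,14,15}
(T ∩ S) ∪ (S ∪ Q) = {1,2,3,5,6,7,8,9,10,11,12,13,14,15}
((T ∩ S) ∪ (S ∪ Q))' = {4}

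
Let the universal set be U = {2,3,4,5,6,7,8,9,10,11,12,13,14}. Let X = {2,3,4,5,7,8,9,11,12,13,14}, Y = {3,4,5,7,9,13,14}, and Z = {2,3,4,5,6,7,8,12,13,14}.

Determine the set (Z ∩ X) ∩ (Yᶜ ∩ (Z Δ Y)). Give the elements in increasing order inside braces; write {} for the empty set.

{2,8,12}

Z ∩ X = {2,3,4,5,7,8,12,13,14}
Yᶜ = {2,6,8,10,11,12}
Z Δ Y = {2,6,8,9,12}
Yᶜ ∩ (Z Δ Y) = {2,6,8,12}
(Z ∩ X) ∩ (Yᶜ ∩ (Z Δ Y)) = {2,8,12}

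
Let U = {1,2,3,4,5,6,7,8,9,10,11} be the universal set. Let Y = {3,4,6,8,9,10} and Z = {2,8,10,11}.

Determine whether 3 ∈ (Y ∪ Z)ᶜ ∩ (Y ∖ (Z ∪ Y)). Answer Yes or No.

No

3 ∈ Y and 3 ∉ Z, so 3 ∈ Y ∪ Z
3 ∉ (Y ∪ Z)ᶜ since 3 ∈ (Y ∪ Z)
3 ∉ Z and 3 ∈ Y, so 3 ∈ Z ∪ Y
3 ∈ Y and 3 ∈ (Z ∪ Y), so 3 ∉ Y ∖ (Z ∪ Y)
3 ∉ (Y ∪ Z)ᶜ and 3 ∉ (Y ∖ (Z ∪ Y)), so 3 ∉ (Y ∪ Z)ᶜ ∩ (Y ∖ (Z ∪ Y))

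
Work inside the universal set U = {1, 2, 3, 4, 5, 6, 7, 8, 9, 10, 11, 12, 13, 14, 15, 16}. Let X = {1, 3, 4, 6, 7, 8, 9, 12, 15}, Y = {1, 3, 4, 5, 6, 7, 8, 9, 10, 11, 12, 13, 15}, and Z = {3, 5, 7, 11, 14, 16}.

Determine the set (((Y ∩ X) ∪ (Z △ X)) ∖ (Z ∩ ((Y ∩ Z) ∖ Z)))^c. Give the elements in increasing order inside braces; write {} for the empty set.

{2, 10, 13}

Y ∩ X = {1, 3, 4, 6, 7, 8, 9, 12, 15}
Z △ X = {1, 4, 5, 6, 8, 9, 11, 12, 14, 15, 16}
(Y ∩ X) ∪ (Z △ X) = {1, 3, 4, 5, 6, 7, 8, 9, 11, 12, 14, 15, 16}
Y ∩ Z = {3, 5, 7, 11}
(Y ∩ Z) ∖ Z = {}
Z ∩ ((Y ∩ Z) ∖ Z) = {}
((Y ∩ X) ∪ (Z △ X)) ∖ (Z ∩ ((Y ∩ Z) ∖ Z)) = {1, 3, 4, 5, 6, 7, 8, 9, 11, 12, 14, 15, 16}
(((Y ∩ X) ∪ (Z △ X)) ∖ (Z ∩ ((Y ∩ Z) ∖ Z)))^c = {2, 10, 13}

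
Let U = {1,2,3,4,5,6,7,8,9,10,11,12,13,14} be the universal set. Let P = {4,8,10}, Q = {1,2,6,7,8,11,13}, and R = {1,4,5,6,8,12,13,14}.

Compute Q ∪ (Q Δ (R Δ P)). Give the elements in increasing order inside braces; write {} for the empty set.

R Δ P = {1,5,6,10,12,13,14}
Q Δ (R Δ P) = {2,5,7,8,10,11,12,14}
Q ∪ (Q Δ (R Δ P)) = {1,2,5,6,7,8,10,11,12,13,14}

{1,2,5,6,7,8,10,11,12,13,14}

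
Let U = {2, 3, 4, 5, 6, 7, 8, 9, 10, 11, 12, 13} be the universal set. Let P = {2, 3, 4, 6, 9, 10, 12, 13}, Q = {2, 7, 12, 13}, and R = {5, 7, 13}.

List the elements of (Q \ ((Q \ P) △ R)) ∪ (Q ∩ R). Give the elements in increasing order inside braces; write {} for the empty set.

{2, 7, 12, 13}

Q \ P = {7}
(Q \ P) △ R = {5, 13}
Q \ ((Q \ P) △ R) = {2, 7, 12}
Q ∩ R = {7, 13}
(Q \ ((Q \ P) △ R)) ∪ (Q ∩ R) = {2, 7, 12, 13}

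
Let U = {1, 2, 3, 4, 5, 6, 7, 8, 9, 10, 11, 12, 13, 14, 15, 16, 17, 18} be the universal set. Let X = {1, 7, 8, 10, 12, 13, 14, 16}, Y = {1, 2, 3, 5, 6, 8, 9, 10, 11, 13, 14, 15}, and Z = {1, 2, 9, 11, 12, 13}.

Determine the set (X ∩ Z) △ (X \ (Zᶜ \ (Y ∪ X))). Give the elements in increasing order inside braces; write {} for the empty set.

{7, 8, 10, 14, 16}

X ∩ Z = {1, 12, 13}
Zᶜ = {3, 4, 5, 6, 7, 8, 10, 14, 15, 16, 17, 18}
Y ∪ X = {1, 2, 3, 5, 6, 7, 8, 9, 10, 11, 12, 13, 14, 15, 16}
Zᶜ \ (Y ∪ X) = {4, 17, 18}
X \ (Zᶜ \ (Y ∪ X)) = {1, 7, 8, 10, 12, 13, 14, 16}
(X ∩ Z) △ (X \ (Zᶜ \ (Y ∪ X))) = {7, 8, 10, 14, 16}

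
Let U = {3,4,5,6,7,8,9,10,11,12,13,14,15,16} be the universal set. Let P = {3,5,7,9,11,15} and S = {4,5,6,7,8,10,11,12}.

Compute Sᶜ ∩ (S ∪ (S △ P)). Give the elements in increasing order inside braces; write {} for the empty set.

Sᶜ = {3,9,13,14,15,16}
S △ P = {3,4,6,8,9,10,12,15}
S ∪ (S △ P) = {3,4,5,6,7,8,9,10,11,12,15}
Sᶜ ∩ (S ∪ (S △ P)) = {3,9,15}

{3,9,15}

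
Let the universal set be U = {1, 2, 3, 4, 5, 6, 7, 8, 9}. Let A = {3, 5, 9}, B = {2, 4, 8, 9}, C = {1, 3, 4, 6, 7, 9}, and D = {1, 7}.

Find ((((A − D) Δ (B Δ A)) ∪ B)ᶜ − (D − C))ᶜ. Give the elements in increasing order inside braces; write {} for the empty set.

A − D = {3, 5, 9}
B Δ A = {2, 3, 4, 5, 8}
(A − D) Δ (B Δ A) = {2, 4, 8, 9}
((A − D) Δ (B Δ A)) ∪ B = {2, 4, 8, 9}
(((A − D) Δ (B Δ A)) ∪ B)ᶜ = {1, 3, 5, 6, 7}
D − C = {}
(((A − D) Δ (B Δ A)) ∪ B)ᶜ − (D − C) = {1, 3, 5, 6, 7}
((((A − D) Δ (B Δ A)) ∪ B)ᶜ − (D − C))ᶜ = {2, 4, 8, 9}

{2, 4, 8, 9}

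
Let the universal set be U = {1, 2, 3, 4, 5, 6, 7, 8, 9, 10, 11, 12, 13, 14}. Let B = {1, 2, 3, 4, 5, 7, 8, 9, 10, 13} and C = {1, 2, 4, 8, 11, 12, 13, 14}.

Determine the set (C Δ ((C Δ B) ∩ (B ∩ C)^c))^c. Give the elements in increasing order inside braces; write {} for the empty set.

C Δ B = {3, 5, 7, 9, 10, 11, 12, 14}
B ∩ C = {1, 2, 4, 8, 13}
(B ∩ C)^c = {3, 5, 6, 7, 9, 10, 11, 12, 14}
(C Δ B) ∩ (B ∩ C)^c = {3, 5, 7, 9, 10, 11, 12, 14}
C Δ ((C Δ B) ∩ (B ∩ C)^c) = {1, 2, 3, 4, 5, 7, 8, 9, 10, 13}
(C Δ ((C Δ B) ∩ (B ∩ C)^c))^c = {6, 11, 12, 14}

{6, 11, 12, 14}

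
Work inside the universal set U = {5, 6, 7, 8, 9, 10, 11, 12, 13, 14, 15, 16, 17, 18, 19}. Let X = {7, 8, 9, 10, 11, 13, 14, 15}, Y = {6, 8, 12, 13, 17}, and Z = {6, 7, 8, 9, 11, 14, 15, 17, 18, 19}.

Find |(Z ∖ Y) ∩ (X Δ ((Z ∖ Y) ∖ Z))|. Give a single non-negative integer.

5

Z ∖ Y = {7, 9, 11, 14, 15, 18, 19}
(Z ∖ Y) ∖ Z = {}
X Δ ((Z ∖ Y) ∖ Z) = {7, 8, 9, 10, 11, 13, 14, 15}
(Z ∖ Y) ∩ (X Δ ((Z ∖ Y) ∖ Z)) = {7, 9, 11, 14, 15}
|(Z ∖ Y) ∩ (X Δ ((Z ∖ Y) ∖ Z))| = 5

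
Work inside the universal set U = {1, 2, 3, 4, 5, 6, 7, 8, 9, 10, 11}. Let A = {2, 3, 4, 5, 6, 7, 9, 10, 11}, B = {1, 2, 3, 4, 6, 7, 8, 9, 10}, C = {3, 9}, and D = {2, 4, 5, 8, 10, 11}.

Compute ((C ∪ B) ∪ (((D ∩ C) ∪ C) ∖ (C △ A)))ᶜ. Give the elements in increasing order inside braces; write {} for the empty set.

C ∪ B = {1, 2, 3, 4, 6, 7, 8, 9, 10}
D ∩ C = {}
(D ∩ C) ∪ C = {3, 9}
C △ A = {2, 4, 5, 6, 7, 10, 11}
((D ∩ C) ∪ C) ∖ (C △ A) = {3, 9}
(C ∪ B) ∪ (((D ∩ C) ∪ C) ∖ (C △ A)) = {1, 2, 3, 4, 6, 7, 8, 9, 10}
((C ∪ B) ∪ (((D ∩ C) ∪ C) ∖ (C △ A)))ᶜ = {5, 11}

{5, 11}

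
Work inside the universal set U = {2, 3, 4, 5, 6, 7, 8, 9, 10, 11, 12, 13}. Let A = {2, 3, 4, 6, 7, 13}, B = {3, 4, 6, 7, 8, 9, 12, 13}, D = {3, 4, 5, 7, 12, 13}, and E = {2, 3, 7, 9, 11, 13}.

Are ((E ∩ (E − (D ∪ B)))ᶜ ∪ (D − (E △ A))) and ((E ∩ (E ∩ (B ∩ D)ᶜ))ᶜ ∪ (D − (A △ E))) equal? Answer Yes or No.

No

D ∪ B = {3, 4, 5, 6, 7, 8, 9, 12, 13}
E − (D ∪ B) = {2, 11}
E ∩ (E − (D ∪ B)) = {2, 11}
(E ∩ (E − (D ∪ B)))ᶜ = {3, 4, 5, 6, 7, 8, 9, 10, 12, 13}
E △ A = {4, 6, 9, 11}
D − (E △ A) = {3, 5, 7, 12, 13}
(E ∩ (E − (D ∪ B)))ᶜ ∪ (D − (E △ A)) = {3, 4, 5, 6, 7, 8, 9, 10, 12, 13}
B ∩ D = {3, 4, 7, 12, 13}
(B ∩ D)ᶜ = {2, 5, 6, 8, 9, 10, 11}
E ∩ (B ∩ D)ᶜ = {2, 9, 11}
E ∩ (E ∩ (B ∩ D)ᶜ) = {2, 9, 11}
(E ∩ (E ∩ (B ∩ D)ᶜ))ᶜ = {3, 4, 5, 6, 7, 8, 10, 12, 13}
A △ E = {4, 6, 9, 11}
D − (A △ E) = {3, 5, 7, 12, 13}
(E ∩ (E ∩ (B ∩ D)ᶜ))ᶜ ∪ (D − (A △ E)) = {3, 4, 5, 6, 7, 8, 10, 12, 13}
9 ∈ (E ∩ (E − (D ∪ B)))ᶜ ∪ (D − (E △ A)) but 9 ∉ (E ∩ (E ∩ (B ∩ D)ᶜ))ᶜ ∪ (D − (A △ E)), so they differ.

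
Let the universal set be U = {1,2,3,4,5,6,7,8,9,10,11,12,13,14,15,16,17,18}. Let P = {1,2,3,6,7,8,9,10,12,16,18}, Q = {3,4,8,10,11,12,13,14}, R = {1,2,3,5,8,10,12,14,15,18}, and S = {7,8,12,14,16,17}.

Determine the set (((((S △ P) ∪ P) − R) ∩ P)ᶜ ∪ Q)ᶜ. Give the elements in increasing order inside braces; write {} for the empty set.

{6,7,9,16}

S △ P = {1,2,3,6,9,10,14,17,18}
(S △ P) ∪ P = {1,2,3,6,7,8,9,10,12,14,16,17,18}
((S △ P) ∪ P) − R = {6,7,9,16,17}
(((S △ P) ∪ P) − R) ∩ P = {6,7,9,16}
((((S △ P) ∪ P) − R) ∩ P)ᶜ = {1,2,3,4,5,8,10,11,12,13,14,15,17,18}
((((S △ P) ∪ P) − R) ∩ P)ᶜ ∪ Q = {1,2,3,4,5,8,10,11,12,13,14,15,17,18}
(((((S △ P) ∪ P) − R) ∩ P)ᶜ ∪ Q)ᶜ = {6,7,9,16}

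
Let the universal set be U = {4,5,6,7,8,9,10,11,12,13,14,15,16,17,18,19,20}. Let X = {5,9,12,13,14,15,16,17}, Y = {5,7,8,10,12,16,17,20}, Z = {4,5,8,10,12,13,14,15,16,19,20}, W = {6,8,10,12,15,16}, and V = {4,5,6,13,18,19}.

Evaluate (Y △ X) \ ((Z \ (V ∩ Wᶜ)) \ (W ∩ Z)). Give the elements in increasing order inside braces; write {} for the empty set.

{7,8,9,10,13,15}

Y △ X = {7,8,9,10,13,14,15,20}
Wᶜ = {4,5,7,9,11,13,14,17,18,19,20}
V ∩ Wᶜ = {4,5,13,18,19}
Z \ (V ∩ Wᶜ) = {8,10,12,14,15,16,20}
W ∩ Z = {8,10,12,15,16}
(Z \ (V ∩ Wᶜ)) \ (W ∩ Z) = {14,20}
(Y △ X) \ ((Z \ (V ∩ Wᶜ)) \ (W ∩ Z)) = {7,8,9,10,13,15}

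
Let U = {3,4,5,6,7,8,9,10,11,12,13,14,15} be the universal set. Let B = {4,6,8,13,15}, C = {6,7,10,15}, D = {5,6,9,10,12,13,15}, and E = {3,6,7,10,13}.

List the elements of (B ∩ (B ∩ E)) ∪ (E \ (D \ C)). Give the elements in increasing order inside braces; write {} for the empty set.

{3,6,7,10,13}

B ∩ E = {6,13}
B ∩ (B ∩ E) = {6,13}
D \ C = {5,9,12,13}
E \ (D \ C) = {3,6,7,10}
(B ∩ (B ∩ E)) ∪ (E \ (D \ C)) = {3,6,7,10,13}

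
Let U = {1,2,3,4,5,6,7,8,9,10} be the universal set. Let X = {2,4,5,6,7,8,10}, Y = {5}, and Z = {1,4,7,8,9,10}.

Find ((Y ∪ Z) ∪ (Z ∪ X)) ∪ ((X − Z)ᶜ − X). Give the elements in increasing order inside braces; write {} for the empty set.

{1,2,3,4,5,6,7,8,9,10}

Y ∪ Z = {1,4,5,7,8,9,10}
Z ∪ X = {1,2,4,5,6,7,8,9,10}
(Y ∪ Z) ∪ (Z ∪ X) = {1,2,4,5,6,7,8,9,10}
X − Z = {2,5,6}
(X − Z)ᶜ = {1,3,4,7,8,9,10}
(X − Z)ᶜ − X = {1,3,9}
((Y ∪ Z) ∪ (Z ∪ X)) ∪ ((X − Z)ᶜ − X) = {1,2,3,4,5,6,7,8,9,10}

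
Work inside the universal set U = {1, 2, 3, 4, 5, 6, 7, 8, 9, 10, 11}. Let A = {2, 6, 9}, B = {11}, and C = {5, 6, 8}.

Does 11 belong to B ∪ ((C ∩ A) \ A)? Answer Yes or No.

Yes

11 ∉ C and 11 ∉ A, so 11 ∉ C ∩ A
11 ∉ (C ∩ A) and 11 ∉ A, so 11 ∉ (C ∩ A) \ A
11 ∈ B and 11 ∉ ((C ∩ A) \ A), so 11 ∈ B ∪ ((C ∩ A) \ A)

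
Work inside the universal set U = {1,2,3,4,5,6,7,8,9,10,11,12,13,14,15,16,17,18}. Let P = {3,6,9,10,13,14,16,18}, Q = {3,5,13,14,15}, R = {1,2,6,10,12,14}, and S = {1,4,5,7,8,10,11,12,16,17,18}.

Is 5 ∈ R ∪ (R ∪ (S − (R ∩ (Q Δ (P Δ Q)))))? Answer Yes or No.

5 ∉ P and 5 ∈ Q, so 5 ∈ P Δ Q
5 ∈ Q and 5 ∈ (P Δ Q), so 5 ∉ Q Δ (P Δ Q)
5 ∉ R and 5 ∉ (Q Δ (P Δ Q)), so 5 ∉ R ∩ (Q Δ (P Δ Q))
5 ∈ S and 5 ∉ (R ∩ (Q Δ (P Δ Q))), so 5 ∈ S − (R ∩ (Q Δ (P Δ Q)))
5 ∉ R and 5 ∈ (S − (R ∩ (Q Δ (P Δ Q)))), so 5 ∈ R ∪ (S − (R ∩ (Q Δ (P Δ Q))))
5 ∉ R and 5 ∈ (R ∪ (S − (R ∩ (Q Δ (P Δ Q))))), so 5 ∈ R ∪ (R ∪ (S − (R ∩ (Q Δ (P Δ Q)))))

Yes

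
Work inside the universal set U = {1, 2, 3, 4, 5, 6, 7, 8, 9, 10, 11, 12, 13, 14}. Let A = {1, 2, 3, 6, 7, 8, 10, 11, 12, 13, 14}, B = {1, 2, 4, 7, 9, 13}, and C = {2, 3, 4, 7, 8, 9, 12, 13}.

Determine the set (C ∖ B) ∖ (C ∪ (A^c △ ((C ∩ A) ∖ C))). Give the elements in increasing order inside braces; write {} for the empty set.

{}

C ∖ B = {3, 8, 12}
A^c = {4, 5, 9}
C ∩ A = {2, 3, 7, 8, 12, 13}
(C ∩ A) ∖ C = {}
A^c △ ((C ∩ A) ∖ C) = {4, 5, 9}
C ∪ (A^c △ ((C ∩ A) ∖ C)) = {2, 3, 4, 5, 7, 8, 9, 12, 13}
(C ∖ B) ∖ (C ∪ (A^c △ ((C ∩ A) ∖ C))) = {}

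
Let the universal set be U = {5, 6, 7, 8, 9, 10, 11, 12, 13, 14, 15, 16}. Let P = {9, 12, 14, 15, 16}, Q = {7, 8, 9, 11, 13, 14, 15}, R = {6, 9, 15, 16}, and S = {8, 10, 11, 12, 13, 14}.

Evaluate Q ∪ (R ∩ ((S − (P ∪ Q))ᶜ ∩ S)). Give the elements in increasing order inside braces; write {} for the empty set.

P ∪ Q = {7, 8, 9, 11, 12, 13, 14, 15, 16}
S − (P ∪ Q) = {10}
(S − (P ∪ Q))ᶜ = {5, 6, 7, 8, 9, 11, 12, 13, 14, 15, 16}
(S − (P ∪ Q))ᶜ ∩ S = {8, 11, 12, 13, 14}
R ∩ ((S − (P ∪ Q))ᶜ ∩ S) = {}
Q ∪ (R ∩ ((S − (P ∪ Q))ᶜ ∩ S)) = {7, 8, 9, 11, 13, 14, 15}

{7, 8, 9, 11, 13, 14, 15}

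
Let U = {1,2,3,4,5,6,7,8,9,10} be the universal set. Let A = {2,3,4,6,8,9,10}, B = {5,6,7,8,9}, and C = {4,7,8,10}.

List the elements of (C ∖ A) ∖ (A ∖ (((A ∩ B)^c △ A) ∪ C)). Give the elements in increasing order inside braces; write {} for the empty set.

{7}

C ∖ A = {7}
A ∩ B = {6,8,9}
(A ∩ B)^c = {1,2,3,4,5,7,10}
(A ∩ B)^c △ A = {1,5,6,7,8,9}
((A ∩ B)^c △ A) ∪ C = {1,4,5,6,7,8,9,10}
A ∖ (((A ∩ B)^c △ A) ∪ C) = {2,3}
(C ∖ A) ∖ (A ∖ (((A ∩ B)^c △ A) ∪ C)) = {7}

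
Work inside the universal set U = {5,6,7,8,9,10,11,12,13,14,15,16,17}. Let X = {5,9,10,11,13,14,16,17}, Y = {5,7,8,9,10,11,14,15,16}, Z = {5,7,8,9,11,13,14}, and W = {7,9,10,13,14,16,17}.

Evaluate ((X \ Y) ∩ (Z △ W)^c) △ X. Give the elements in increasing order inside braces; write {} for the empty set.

{5,9,10,11,14,16,17}

X \ Y = {13,17}
Z △ W = {5,8,10,11,16,17}
(Z △ W)^c = {6,7,9,12,13,14,15}
(X \ Y) ∩ (Z △ W)^c = {13}
((X \ Y) ∩ (Z △ W)^c) △ X = {5,9,10,11,14,16,17}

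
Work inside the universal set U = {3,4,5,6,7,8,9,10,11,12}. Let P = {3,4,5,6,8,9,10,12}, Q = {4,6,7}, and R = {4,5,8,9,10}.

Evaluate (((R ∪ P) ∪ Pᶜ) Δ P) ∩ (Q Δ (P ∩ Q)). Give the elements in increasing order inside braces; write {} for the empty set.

{7}

R ∪ P = {3,4,5,6,8,9,10,12}
Pᶜ = {7,11}
(R ∪ P) ∪ Pᶜ = {3,4,5,6,7,8,9,10,11,12}
((R ∪ P) ∪ Pᶜ) Δ P = {7,11}
P ∩ Q = {4,6}
Q Δ (P ∩ Q) = {7}
(((R ∪ P) ∪ Pᶜ) Δ P) ∩ (Q Δ (P ∩ Q)) = {7}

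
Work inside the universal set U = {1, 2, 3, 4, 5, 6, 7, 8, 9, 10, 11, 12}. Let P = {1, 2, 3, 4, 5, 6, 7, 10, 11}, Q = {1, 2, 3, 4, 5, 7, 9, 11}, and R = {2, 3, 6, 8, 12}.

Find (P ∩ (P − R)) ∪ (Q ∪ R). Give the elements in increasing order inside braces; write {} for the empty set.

{1, 2, 3, 4, 5, 6, 7, 8, 9, 10, 11, 12}

P − R = {1, 4, 5, 7, 10, 11}
P ∩ (P − R) = {1, 4, 5, 7, 10, 11}
Q ∪ R = {1, 2, 3, 4, 5, 6, 7, 8, 9, 11, 12}
(P ∩ (P − R)) ∪ (Q ∪ R) = {1, 2, 3, 4, 5, 6, 7, 8, 9, 10, 11, 12}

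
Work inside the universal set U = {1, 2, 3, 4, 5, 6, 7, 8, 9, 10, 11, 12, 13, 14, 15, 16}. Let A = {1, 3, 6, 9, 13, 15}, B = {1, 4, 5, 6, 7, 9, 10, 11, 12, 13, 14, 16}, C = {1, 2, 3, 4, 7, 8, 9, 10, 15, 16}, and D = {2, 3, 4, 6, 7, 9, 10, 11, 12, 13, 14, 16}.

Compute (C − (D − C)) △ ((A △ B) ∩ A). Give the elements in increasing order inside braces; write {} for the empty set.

{1, 2, 4, 7, 8, 9, 10, 16}

D − C = {6, 11, 12, 13, 14}
C − (D − C) = {1, 2, 3, 4, 7, 8, 9, 10, 15, 16}
A △ B = {3, 4, 5, 7, 10, 11, 12, 14, 15, 16}
(A △ B) ∩ A = {3, 15}
(C − (D − C)) △ ((A △ B) ∩ A) = {1, 2, 4, 7, 8, 9, 10, 16}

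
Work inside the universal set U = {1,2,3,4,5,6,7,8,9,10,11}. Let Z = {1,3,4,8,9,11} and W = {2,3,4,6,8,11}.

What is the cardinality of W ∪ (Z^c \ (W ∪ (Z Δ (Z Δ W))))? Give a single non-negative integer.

Z^c = {2,5,6,7,10}
Z Δ W = {1,2,6,9}
Z Δ (Z Δ W) = {2,3,4,6,8,11}
W ∪ (Z Δ (Z Δ W)) = {2,3,4,6,8,11}
Z^c \ (W ∪ (Z Δ (Z Δ W))) = {5,7,10}
W ∪ (Z^c \ (W ∪ (Z Δ (Z Δ W)))) = {2,3,4,5,6,7,8,10,11}
|W ∪ (Z^c \ (W ∪ (Z Δ (Z Δ W))))| = 9

9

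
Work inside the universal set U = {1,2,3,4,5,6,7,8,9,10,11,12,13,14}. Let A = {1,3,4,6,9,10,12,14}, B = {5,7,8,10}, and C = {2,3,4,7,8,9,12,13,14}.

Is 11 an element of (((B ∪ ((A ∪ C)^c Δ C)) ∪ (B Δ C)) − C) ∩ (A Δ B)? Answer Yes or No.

11 ∉ A and 11 ∉ C, so 11 ∉ A ∪ C
11 ∈ (A ∪ C)^c since 11 ∉ (A ∪ C)
11 ∈ (A ∪ C)^c and 11 ∉ C, so 11 ∈ (A ∪ C)^c Δ C
11 ∉ B and 11 ∈ ((A ∪ C)^c Δ C), so 11 ∈ B ∪ ((A ∪ C)^c Δ C)
11 ∉ B and 11 ∉ C, so 11 ∉ B Δ C
11 ∈ (B ∪ ((A ∪ C)^c Δ C)) and 11 ∉ (B Δ C), so 11 ∈ (B ∪ ((A ∪ C)^c Δ C)) ∪ (B Δ C)
11 ∈ ((B ∪ ((A ∪ C)^c Δ C)) ∪ (B Δ C)) and 11 ∉ C, so 11 ∈ ((B ∪ ((A ∪ C)^c Δ C)) ∪ (B Δ C)) − C
11 ∉ A and 11 ∉ B, so 11 ∉ A Δ B
11 ∈ (((B ∪ ((A ∪ C)^c Δ C)) ∪ (B Δ C)) − C) and 11 ∉ (A Δ B), so 11 ∉ (((B ∪ ((A ∪ C)^c Δ C)) ∪ (B Δ C)) − C) ∩ (A Δ B)

No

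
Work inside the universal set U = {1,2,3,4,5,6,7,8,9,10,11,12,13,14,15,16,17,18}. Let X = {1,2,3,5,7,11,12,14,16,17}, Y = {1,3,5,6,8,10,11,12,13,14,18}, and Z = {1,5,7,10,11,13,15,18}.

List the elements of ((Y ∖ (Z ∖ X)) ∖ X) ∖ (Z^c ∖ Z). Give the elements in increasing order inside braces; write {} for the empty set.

Z ∖ X = {10,13,15,18}
Y ∖ (Z ∖ X) = {1,3,5,6,8,11,12,14}
(Y ∖ (Z ∖ X)) ∖ X = {6,8}
Z^c = {2,3,4,6,8,9,12,14,16,17}
Z^c ∖ Z = {2,3,4,6,8,9,12,14,16,17}
((Y ∖ (Z ∖ X)) ∖ X) ∖ (Z^c ∖ Z) = {}

{}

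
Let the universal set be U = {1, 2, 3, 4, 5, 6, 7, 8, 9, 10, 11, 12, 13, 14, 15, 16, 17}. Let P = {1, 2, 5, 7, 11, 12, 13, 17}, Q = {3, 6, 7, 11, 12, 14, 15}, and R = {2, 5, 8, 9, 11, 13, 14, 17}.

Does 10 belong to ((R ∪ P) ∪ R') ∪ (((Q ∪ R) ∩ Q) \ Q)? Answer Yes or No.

Yes

10 ∉ R and 10 ∉ P, so 10 ∉ R ∪ P
10 ∉ R, so 10 ∈ R'
10 ∉ (R ∪ P) and 10 ∈ R', so 10 ∈ (R ∪ P) ∪ R'
10 ∉ Q and 10 ∉ R, so 10 ∉ Q ∪ R
10 ∉ (Q ∪ R) and 10 ∉ Q, so 10 ∉ (Q ∪ R) ∩ Q
10 ∉ ((Q ∪ R) ∩ Q) and 10 ∉ Q, so 10 ∉ ((Q ∪ R) ∩ Q) \ Q
10 ∈ ((R ∪ P) ∪ R') and 10 ∉ (((Q ∪ R) ∩ Q) \ Q), so 10 ∈ ((R ∪ P) ∪ R') ∪ (((Q ∪ R) ∩ Q) \ Q)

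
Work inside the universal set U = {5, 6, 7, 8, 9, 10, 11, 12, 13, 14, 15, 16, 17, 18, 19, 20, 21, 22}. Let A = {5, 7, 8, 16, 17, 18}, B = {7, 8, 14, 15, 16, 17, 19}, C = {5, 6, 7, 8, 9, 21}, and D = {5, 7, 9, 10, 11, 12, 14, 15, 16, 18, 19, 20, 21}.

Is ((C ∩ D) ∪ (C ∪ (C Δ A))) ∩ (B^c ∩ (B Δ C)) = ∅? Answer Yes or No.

C ∩ D = {5, 7, 9, 21}
C Δ A = {6, 9, 16, 17, 18, 21}
C ∪ (C Δ A) = {5, 6, 7, 8, 9, 16, 17, 18, 21}
(C ∩ D) ∪ (C ∪ (C Δ A)) = {5, 6, 7, 8, 9, 16, 17, 18, 21}
B^c = {5, 6, 9, 10, 11, 12, 13, 18, 20, 21, 22}
B Δ C = {5, 6, 9, 14, 15, 16, 17, 19, 21}
B^c ∩ (B Δ C) = {5, 6, 9, 21}
5 lies in both, so they are not disjoint.

No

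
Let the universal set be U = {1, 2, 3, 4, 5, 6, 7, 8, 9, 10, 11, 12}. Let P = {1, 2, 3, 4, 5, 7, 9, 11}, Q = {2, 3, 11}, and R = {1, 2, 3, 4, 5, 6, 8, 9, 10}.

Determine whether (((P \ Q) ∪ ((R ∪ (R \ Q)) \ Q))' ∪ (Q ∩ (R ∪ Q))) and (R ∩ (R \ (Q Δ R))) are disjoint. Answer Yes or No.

P \ Q = {1, 4, 5, 7, 9}
R \ Q = {1, 4, 5, 6, 8, 9, 10}
R ∪ (R \ Q) = {1, 2, 3, 4, 5, 6, 8, 9, 10}
(R ∪ (R \ Q)) \ Q = {1, 4, 5, 6, 8, 9, 10}
(P \ Q) ∪ ((R ∪ (R \ Q)) \ Q) = {1, 4, 5, 6, 7, 8, 9, 10}
((P \ Q) ∪ ((R ∪ (R \ Q)) \ Q))' = {2, 3, 11, 12}
R ∪ Q = {1, 2, 3, 4, 5, 6, 8, 9, 10, 11}
Q ∩ (R ∪ Q) = {2, 3, 11}
((P \ Q) ∪ ((R ∪ (R \ Q)) \ Q))' ∪ (Q ∩ (R ∪ Q)) = {2, 3, 11, 12}
Q Δ R = {1, 4, 5, 6, 8, 9, 10, 11}
R \ (Q Δ R) = {2, 3}
R ∩ (R \ (Q Δ R)) = {2, 3}
2 lies in both, so they are not disjoint.

No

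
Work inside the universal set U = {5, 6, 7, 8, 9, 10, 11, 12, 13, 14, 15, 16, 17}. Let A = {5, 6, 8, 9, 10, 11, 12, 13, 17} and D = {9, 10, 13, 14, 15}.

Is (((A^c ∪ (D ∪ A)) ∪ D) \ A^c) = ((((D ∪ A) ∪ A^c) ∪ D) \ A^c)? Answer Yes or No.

A^c = {7, 14, 15, 16}
D ∪ A = {5, 6, 8, 9, 10, 11, 12, 13, 14, 15, 17}
A^c ∪ (D ∪ A) = {5, 6, 7, 8, 9, 10, 11, 12, 13, 14, 15, 16, 17}
(A^c ∪ (D ∪ A)) ∪ D = {5, 6, 7, 8, 9, 10, 11, 12, 13, 14, 15, 16, 17}
((A^c ∪ (D ∪ A)) ∪ D) \ A^c = {5, 6, 8, 9, 10, 11, 12, 13, 17}
(D ∪ A) ∪ A^c = {5, 6, 7, 8, 9, 10, 11, 12, 13, 14, 15, 16, 17}
((D ∪ A) ∪ A^c) ∪ D = {5, 6, 7, 8, 9, 10, 11, 12, 13, 14, 15, 16, 17}
(((D ∪ A) ∪ A^c) ∪ D) \ A^c = {5, 6, 8, 9, 10, 11, 12, 13, 17}
Both equal {5, 6, 8, 9, 10, 11, 12, 13, 17}, so ((A^c ∪ (D ∪ A)) ∪ D) \ A^c = (((D ∪ A) ∪ A^c) ∪ D) \ A^c.

Yes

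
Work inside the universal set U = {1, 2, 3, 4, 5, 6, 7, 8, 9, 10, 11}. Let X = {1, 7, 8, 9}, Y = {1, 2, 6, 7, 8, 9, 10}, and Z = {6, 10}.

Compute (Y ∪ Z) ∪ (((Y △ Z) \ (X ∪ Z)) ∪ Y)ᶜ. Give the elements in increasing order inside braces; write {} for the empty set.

{1, 2, 3, 4, 5, 6, 7, 8, 9, 10, 11}

Y ∪ Z = {1, 2, 6, 7, 8, 9, 10}
Y △ Z = {1, 2, 7, 8, 9}
X ∪ Z = {1, 6, 7, 8, 9, 10}
(Y △ Z) \ (X ∪ Z) = {2}
((Y △ Z) \ (X ∪ Z)) ∪ Y = {1, 2, 6, 7, 8, 9, 10}
(((Y △ Z) \ (X ∪ Z)) ∪ Y)ᶜ = {3, 4, 5, 11}
(Y ∪ Z) ∪ (((Y △ Z) \ (X ∪ Z)) ∪ Y)ᶜ = {1, 2, 3, 4, 5, 6, 7, 8, 9, 10, 11}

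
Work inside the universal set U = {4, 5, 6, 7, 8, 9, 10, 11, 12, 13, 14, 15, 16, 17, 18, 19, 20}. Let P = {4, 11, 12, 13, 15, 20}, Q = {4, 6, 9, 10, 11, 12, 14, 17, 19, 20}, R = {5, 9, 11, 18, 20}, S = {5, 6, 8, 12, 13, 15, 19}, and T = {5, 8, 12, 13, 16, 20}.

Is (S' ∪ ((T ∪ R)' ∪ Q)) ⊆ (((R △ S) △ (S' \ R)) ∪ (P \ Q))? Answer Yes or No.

S' = {4, 7, 9, 10, 11, 14, 16, 17, 18, 20}
T ∪ R = {5, 8, 9, 11, 12, 13, 16, 18, 20}
(T ∪ R)' = {4, 6, 7, 10, 14, 15, 17, 19}
(T ∪ R)' ∪ Q = {4, 6, 7, 9, 10, 11, 12, 14, 15, 17, 19, 20}
S' ∪ ((T ∪ R)' ∪ Q) = {4, 6, 7, 9, 10, 11, 12, 14, 15, 16, 17, 18, 19, 20}
R △ S = {6, 8, 9, 11, 12, 13, 15, 18, 19, 20}
S' \ R = {4, 7, 10, 14, 16, 17}
(R △ S) △ (S' \ R) = {4, 6, 7, 8, 9, 10, 11, 12, 13, 14, 15, 16, 17, 18, 19, 20}
P \ Q = {13, 15}
((R △ S) △ (S' \ R)) ∪ (P \ Q) = {4, 6, 7, 8, 9, 10, 11, 12, 13, 14, 15, 16, 17, 18, 19, 20}
Every element of {4, 6, 7, 9, 10, 11, 12, 14, 15, 16, 17, 18, 19, 20} is in {4, 6, 7, 8, 9, 10, 11, 12, 13, 14, 15, 16, 17, 18, 19, 20}, so S' ∪ ((T ∪ R)' ∪ Q) ⊆ ((R △ S) △ (S' \ R)) ∪ (P \ Q).

Yes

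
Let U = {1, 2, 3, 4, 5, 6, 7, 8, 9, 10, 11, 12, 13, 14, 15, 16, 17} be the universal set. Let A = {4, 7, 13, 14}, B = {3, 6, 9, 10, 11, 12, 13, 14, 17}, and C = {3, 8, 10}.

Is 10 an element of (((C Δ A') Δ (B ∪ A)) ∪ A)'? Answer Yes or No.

10 ∉ A, so 10 ∈ A'
10 ∈ C and 10 ∈ A', so 10 ∉ C Δ A'
10 ∈ B and 10 ∉ A, so 10 ∈ B ∪ A
10 ∉ (C Δ A') and 10 ∈ (B ∪ A), so 10 ∈ (C Δ A') Δ (B ∪ A)
10 ∈ ((C Δ A') Δ (B ∪ A)) and 10 ∉ A, so 10 ∈ ((C Δ A') Δ (B ∪ A)) ∪ A
10 ∉ (((C Δ A') Δ (B ∪ A)) ∪ A)' since 10 ∈ (((C Δ A') Δ (B ∪ A)) ∪ A)

No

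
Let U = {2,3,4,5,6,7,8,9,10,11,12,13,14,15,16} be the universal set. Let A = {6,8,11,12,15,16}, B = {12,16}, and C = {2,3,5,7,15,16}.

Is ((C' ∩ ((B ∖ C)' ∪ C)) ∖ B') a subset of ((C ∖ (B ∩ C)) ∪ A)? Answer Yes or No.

C' = {4,6,8,9,10,11,12,13,14}
B ∖ C = {12}
(B ∖ C)' = {2,3,4,5,6,7,8,9,10,11,13,14,15,16}
(B ∖ C)' ∪ C = {2,3,4,5,6,7,8,9,10,11,13,14,15,16}
C' ∩ ((B ∖ C)' ∪ C) = {4,6,8,9,10,11,13,14}
B' = {2,3,4,5,6,7,8,9,10,11,13,14,15}
(C' ∩ ((B ∖ C)' ∪ C)) ∖ B' = {}
B ∩ C = {16}
C ∖ (B ∩ C) = {2,3,5,7,15}
(C ∖ (B ∩ C)) ∪ A = {2,3,5,6,7,8,11,12,15,16}
Every element of {} is in {2,3,5,6,7,8,11,12,15,16}, so (C' ∩ ((B ∖ C)' ∪ C)) ∖ B' ⊆ (C ∖ (B ∩ C)) ∪ A.

Yes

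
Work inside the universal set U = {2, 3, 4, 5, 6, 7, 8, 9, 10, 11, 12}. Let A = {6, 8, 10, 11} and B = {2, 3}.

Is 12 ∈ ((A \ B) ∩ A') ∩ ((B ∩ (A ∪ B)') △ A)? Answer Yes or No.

12 ∉ A and 12 ∉ B, so 12 ∉ A \ B
12 ∉ A, so 12 ∈ A'
12 ∉ (A \ B) and 12 ∈ A', so 12 ∉ (A \ B) ∩ A'
12 ∉ A and 12 ∉ B, so 12 ∉ A ∪ B
12 ∈ (A ∪ B)' since 12 ∉ (A ∪ B)
12 ∉ B and 12 ∈ (A ∪ B)', so 12 ∉ B ∩ (A ∪ B)'
12 ∉ (B ∩ (A ∪ B)') and 12 ∉ A, so 12 ∉ (B ∩ (A ∪ B)') △ A
12 ∉ ((A \ B) ∩ A') and 12 ∉ ((B ∩ (A ∪ B)') △ A), so 12 ∉ ((A \ B) ∩ A') ∩ ((B ∩ (A ∪ B)') △ A)

No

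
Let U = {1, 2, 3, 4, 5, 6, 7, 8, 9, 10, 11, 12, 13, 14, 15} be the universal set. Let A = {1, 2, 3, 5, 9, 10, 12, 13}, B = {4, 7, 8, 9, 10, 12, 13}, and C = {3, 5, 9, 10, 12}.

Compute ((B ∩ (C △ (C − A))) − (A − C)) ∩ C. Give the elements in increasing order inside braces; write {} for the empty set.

{9, 10, 12}

C − A = {}
C △ (C − A) = {3, 5, 9, 10, 12}
B ∩ (C △ (C − A)) = {9, 10, 12}
A − C = {1, 2, 13}
(B ∩ (C △ (C − A))) − (A − C) = {9, 10, 12}
((B ∩ (C △ (C − A))) − (A − C)) ∩ C = {9, 10, 12}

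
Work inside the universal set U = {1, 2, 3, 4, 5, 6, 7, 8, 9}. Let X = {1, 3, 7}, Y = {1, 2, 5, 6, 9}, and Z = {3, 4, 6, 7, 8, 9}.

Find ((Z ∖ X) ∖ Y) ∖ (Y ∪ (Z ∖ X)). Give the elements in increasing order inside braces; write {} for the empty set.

Z ∖ X = {4, 6, 8, 9}
(Z ∖ X) ∖ Y = {4, 8}
Y ∪ (Z ∖ X) = {1, 2, 4, 5, 6, 8, 9}
((Z ∖ X) ∖ Y) ∖ (Y ∪ (Z ∖ X)) = {}

{}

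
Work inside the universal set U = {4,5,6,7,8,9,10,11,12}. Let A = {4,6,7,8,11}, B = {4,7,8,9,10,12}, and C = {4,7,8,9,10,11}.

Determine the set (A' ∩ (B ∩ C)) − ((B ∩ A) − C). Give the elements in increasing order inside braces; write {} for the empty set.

A' = {5,9,10,12}
B ∩ C = {4,7,8,9,10}
A' ∩ (B ∩ C) = {9,10}
B ∩ A = {4,7,8}
(B ∩ A) − C = {}
(A' ∩ (B ∩ C)) − ((B ∩ A) − C) = {9,10}

{9,10}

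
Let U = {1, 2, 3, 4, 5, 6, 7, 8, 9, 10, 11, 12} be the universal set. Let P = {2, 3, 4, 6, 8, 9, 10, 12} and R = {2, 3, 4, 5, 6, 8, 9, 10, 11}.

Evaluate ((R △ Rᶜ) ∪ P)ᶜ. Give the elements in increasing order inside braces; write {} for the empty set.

Rᶜ = {1, 7, 12}
R △ Rᶜ = {1, 2, 3, 4, 5, 6, 7, 8, 9, 10, 11, 12}
(R △ Rᶜ) ∪ P = {1, 2, 3, 4, 5, 6, 7, 8, 9, 10, 11, 12}
((R △ Rᶜ) ∪ P)ᶜ = {}

{}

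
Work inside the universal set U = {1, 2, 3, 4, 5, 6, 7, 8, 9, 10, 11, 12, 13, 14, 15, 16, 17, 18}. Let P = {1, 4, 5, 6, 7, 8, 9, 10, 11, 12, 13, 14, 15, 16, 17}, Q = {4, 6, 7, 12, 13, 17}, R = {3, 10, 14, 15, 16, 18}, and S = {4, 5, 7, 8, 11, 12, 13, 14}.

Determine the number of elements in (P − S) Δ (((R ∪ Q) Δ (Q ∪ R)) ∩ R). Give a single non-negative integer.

7

P − S = {1, 6, 9, 10, 15, 16, 17}
R ∪ Q = {3, 4, 6, 7, 10, 12, 13, 14, 15, 16, 17, 18}
Q ∪ R = {3, 4, 6, 7, 10, 12, 13, 14, 15, 16, 17, 18}
(R ∪ Q) Δ (Q ∪ R) = {}
((R ∪ Q) Δ (Q ∪ R)) ∩ R = {}
(P − S) Δ (((R ∪ Q) Δ (Q ∪ R)) ∩ R) = {1, 6, 9, 10, 15, 16, 17}
|(P − S) Δ (((R ∪ Q) Δ (Q ∪ R)) ∩ R)| = 7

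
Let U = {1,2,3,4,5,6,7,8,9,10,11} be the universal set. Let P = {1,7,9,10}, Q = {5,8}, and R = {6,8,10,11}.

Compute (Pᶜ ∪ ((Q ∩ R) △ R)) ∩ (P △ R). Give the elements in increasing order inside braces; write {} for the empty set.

{6,8,11}

Pᶜ = {2,3,4,5,6,8,11}
Q ∩ R = {8}
(Q ∩ R) △ R = {6,10,11}
Pᶜ ∪ ((Q ∩ R) △ R) = {2,3,4,5,6,8,10,11}
P △ R = {1,6,7,8,9,11}
(Pᶜ ∪ ((Q ∩ R) △ R)) ∩ (P △ R) = {6,8,11}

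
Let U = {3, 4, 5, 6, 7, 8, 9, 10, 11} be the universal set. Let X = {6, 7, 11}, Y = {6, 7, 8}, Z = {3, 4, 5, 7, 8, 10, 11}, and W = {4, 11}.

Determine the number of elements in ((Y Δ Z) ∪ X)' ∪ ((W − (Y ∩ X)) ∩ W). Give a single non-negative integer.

4

Y Δ Z = {3, 4, 5, 6, 10, 11}
(Y Δ Z) ∪ X = {3, 4, 5, 6, 7, 10, 11}
((Y Δ Z) ∪ X)' = {8, 9}
Y ∩ X = {6, 7}
W − (Y ∩ X) = {4, 11}
(W − (Y ∩ X)) ∩ W = {4, 11}
((Y Δ Z) ∪ X)' ∪ ((W − (Y ∩ X)) ∩ W) = {4, 8, 9, 11}
|((Y Δ Z) ∪ X)' ∪ ((W − (Y ∩ X)) ∩ W)| = 4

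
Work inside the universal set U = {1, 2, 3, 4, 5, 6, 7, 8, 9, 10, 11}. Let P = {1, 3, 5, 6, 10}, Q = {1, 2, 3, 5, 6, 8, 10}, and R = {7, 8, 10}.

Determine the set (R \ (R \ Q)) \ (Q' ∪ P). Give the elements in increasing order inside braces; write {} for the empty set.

R \ Q = {7}
R \ (R \ Q) = {8, 10}
Q' = {4, 7, 9, 11}
Q' ∪ P = {1, 3, 4, 5, 6, 7, 9, 10, 11}
(R \ (R \ Q)) \ (Q' ∪ P) = {8}

{8}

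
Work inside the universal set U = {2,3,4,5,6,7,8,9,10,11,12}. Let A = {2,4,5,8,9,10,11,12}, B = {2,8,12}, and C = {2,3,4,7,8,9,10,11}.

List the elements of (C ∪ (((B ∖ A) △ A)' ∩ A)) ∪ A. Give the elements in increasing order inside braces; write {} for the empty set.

{2,3,4,5,7,8,9,10,11,12}

B ∖ A = {}
(B ∖ A) △ A = {2,4,5,8,9,10,11,12}
((B ∖ A) △ A)' = {3,6,7}
((B ∖ A) △ A)' ∩ A = {}
C ∪ (((B ∖ A) △ A)' ∩ A) = {2,3,4,7,8,9,10,11}
(C ∪ (((B ∖ A) △ A)' ∩ A)) ∪ A = {2,3,4,5,7,8,9,10,11,12}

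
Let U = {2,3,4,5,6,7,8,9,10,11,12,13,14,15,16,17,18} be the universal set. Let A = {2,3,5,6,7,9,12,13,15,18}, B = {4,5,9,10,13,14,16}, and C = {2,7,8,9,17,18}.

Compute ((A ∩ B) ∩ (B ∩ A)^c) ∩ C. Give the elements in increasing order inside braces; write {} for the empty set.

{}

A ∩ B = {5,9,13}
B ∩ A = {5,9,13}
(B ∩ A)^c = {2,3,4,6,7,8,10,11,12,14,15,16,17,18}
(A ∩ B) ∩ (B ∩ A)^c = {}
((A ∩ B) ∩ (B ∩ A)^c) ∩ C = {}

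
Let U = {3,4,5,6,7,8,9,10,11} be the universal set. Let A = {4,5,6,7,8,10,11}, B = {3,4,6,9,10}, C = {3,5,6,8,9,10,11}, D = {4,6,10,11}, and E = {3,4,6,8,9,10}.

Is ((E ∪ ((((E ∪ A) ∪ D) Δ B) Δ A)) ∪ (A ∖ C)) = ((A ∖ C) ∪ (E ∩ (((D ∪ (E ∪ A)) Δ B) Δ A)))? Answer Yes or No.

No

E ∪ A = {3,4,5,6,7,8,9,10,11}
(E ∪ A) ∪ D = {3,4,5,6,7,8,9,10,11}
((E ∪ A) ∪ D) Δ B = {5,7,8,11}
(((E ∪ A) ∪ D) Δ B) Δ A = {4,6,10}
E ∪ ((((E ∪ A) ∪ D) Δ B) Δ A) = {3,4,6,8,9,10}
A ∖ C = {4,7}
(E ∪ ((((E ∪ A) ∪ D) Δ B) Δ A)) ∪ (A ∖ C) = {3,4,6,7,8,9,10}
D ∪ (E ∪ A) = {3,4,5,6,7,8,9,10,11}
(D ∪ (E ∪ A)) Δ B = {5,7,8,11}
((D ∪ (E ∪ A)) Δ B) Δ A = {4,6,10}
E ∩ (((D ∪ (E ∪ A)) Δ B) Δ A) = {4,6,10}
(A ∖ C) ∪ (E ∩ (((D ∪ (E ∪ A)) Δ B) Δ A)) = {4,6,7,10}
3 ∈ (E ∪ ((((E ∪ A) ∪ D) Δ B) Δ A)) ∪ (A ∖ C) but 3 ∉ (A ∖ C) ∪ (E ∩ (((D ∪ (E ∪ A)) Δ B) Δ A)), so they differ.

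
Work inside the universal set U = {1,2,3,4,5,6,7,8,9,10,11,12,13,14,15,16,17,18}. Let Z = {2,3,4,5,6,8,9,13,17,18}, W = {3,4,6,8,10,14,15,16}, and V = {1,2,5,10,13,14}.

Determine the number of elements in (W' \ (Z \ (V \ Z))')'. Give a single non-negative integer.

12

W' = {1,2,5,7,9,11,12,13,17,18}
V \ Z = {1,10,14}
Z \ (V \ Z) = {2,3,4,5,6,8,9,13,17,18}
(Z \ (V \ Z))' = {1,7,10,11,12,14,15,16}
W' \ (Z \ (V \ Z))' = {2,5,9,13,17,18}
(W' \ (Z \ (V \ Z))')' = {1,3,4,6,7,8,10,11,12,14,15,16}
|(W' \ (Z \ (V \ Z))')'| = 12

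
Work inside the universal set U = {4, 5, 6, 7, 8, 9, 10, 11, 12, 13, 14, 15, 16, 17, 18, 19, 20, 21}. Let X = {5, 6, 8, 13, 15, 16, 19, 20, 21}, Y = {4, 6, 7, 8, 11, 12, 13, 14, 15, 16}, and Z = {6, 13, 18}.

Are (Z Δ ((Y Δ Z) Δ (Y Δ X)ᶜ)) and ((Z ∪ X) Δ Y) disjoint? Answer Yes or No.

Y Δ Z = {4, 7, 8, 11, 12, 14, 15, 16, 18}
Y Δ X = {4, 5, 7, 11, 12, 14, 19, 20, 21}
(Y Δ X)ᶜ = {6, 8, 9, 10, 13, 15, 16, 17, 18}
(Y Δ Z) Δ (Y Δ X)ᶜ = {4, 6, 7, 9, 10, 11, 12, 13, 14, 17}
Z Δ ((Y Δ Z) Δ (Y Δ X)ᶜ) = {4, 7, 9, 10, 11, 12, 14, 17, 18}
Z ∪ X = {5, 6, 8, 13, 15, 16, 18, 19, 20, 21}
(Z ∪ X) Δ Y = {4, 5, 7, 11, 12, 14, 18, 19, 20, 21}
4 lies in both, so they are not disjoint.

No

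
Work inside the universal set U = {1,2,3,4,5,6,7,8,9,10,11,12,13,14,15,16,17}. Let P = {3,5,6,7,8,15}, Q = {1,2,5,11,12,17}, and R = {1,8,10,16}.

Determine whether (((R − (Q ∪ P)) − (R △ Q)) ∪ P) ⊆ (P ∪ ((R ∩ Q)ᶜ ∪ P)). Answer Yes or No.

Q ∪ P = {1,2,3,5,6,7,8,11,12,15,17}
R − (Q ∪ P) = {10,16}
R △ Q = {2,5,8,10,11,12,16,17}
(R − (Q ∪ P)) − (R △ Q) = {}
((R − (Q ∪ P)) − (R △ Q)) ∪ P = {3,5,6,7,8,15}
R ∩ Q = {1}
(R ∩ Q)ᶜ = {2,3,4,5,6,7,8,9,10,11,12,13,14,15,16,17}
(R ∩ Q)ᶜ ∪ P = {2,3,4,5,6,7,8,9,10,11,12,13,14,15,16,17}
P ∪ ((R ∩ Q)ᶜ ∪ P) = {2,3,4,5,6,7,8,9,10,11,12,13,14,15,16,17}
Every element of {3,5,6,7,8,15} is in {2,3,4,5,6,7,8,9,10,11,12,13,14,15,16,17}, so ((R − (Q ∪ P)) − (R △ Q)) ∪ P ⊆ P ∪ ((R ∩ Q)ᶜ ∪ P).

Yes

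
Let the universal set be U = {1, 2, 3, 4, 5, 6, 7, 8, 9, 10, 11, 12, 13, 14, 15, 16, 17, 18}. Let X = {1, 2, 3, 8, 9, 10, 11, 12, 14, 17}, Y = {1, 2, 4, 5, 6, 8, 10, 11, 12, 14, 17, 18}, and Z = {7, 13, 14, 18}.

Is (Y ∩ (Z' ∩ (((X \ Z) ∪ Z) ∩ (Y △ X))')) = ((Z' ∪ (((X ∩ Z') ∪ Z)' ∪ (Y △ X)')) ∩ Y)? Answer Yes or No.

Z' = {1, 2, 3, 4, 5, 6, 8, 9, 10, 11, 12, 15, 16, 17}
X \ Z = {1, 2, 3, 8, 9, 10, 11, 12, 17}
(X \ Z) ∪ Z = {1, 2, 3, 7, 8, 9, 10, 11, 12, 13, 14, 17, 18}
Y △ X = {3, 4, 5, 6, 9, 18}
((X \ Z) ∪ Z) ∩ (Y △ X) = {3, 9, 18}
(((X \ Z) ∪ Z) ∩ (Y △ X))' = {1, 2, 4, 5, 6, 7, 8, 10, 11, 12, 13, 14, 15, 16, 17}
Z' ∩ (((X \ Z) ∪ Z) ∩ (Y △ X))' = {1, 2, 4, 5, 6, 8, 10, 11, 12, 15, 16, 17}
Y ∩ (Z' ∩ (((X \ Z) ∪ Z) ∩ (Y △ X))') = {1, 2, 4, 5, 6, 8, 10, 11, 12, 17}
X ∩ Z' = {1, 2, 3, 8, 9, 10, 11, 12, 17}
(X ∩ Z') ∪ Z = {1, 2, 3, 7, 8, 9, 10, 11, 12, 13, 14, 17, 18}
((X ∩ Z') ∪ Z)' = {4, 5, 6, 15, 16}
(Y △ X)' = {1, 2, 7, 8, 10, 11, 12, 13, 14, 15, 16, 17}
((X ∩ Z') ∪ Z)' ∪ (Y △ X)' = {1, 2, 4, 5, 6, 7, 8, 10, 11, 12, 13, 14, 15, 16, 17}
Z' ∪ (((X ∩ Z') ∪ Z)' ∪ (Y △ X)') = {1, 2, 3, 4, 5, 6, 7, 8, 9, 10, 11, 12, 13, 14, 15, 16, 17}
(Z' ∪ (((X ∩ Z') ∪ Z)' ∪ (Y △ X)')) ∩ Y = {1, 2, 4, 5, 6, 8, 10, 11, 12, 14, 17}
14 ∈ (Z' ∪ (((X ∩ Z') ∪ Z)' ∪ (Y △ X)')) ∩ Y but 14 ∉ Y ∩ (Z' ∩ (((X \ Z) ∪ Z) ∩ (Y △ X))'), so they differ.

No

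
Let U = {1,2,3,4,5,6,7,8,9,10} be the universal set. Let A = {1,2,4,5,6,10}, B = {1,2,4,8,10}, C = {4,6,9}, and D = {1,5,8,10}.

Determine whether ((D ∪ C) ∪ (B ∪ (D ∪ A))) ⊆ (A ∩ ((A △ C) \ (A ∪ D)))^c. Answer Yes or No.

Yes

D ∪ C = {1,4,5,6,8,9,10}
D ∪ A = {1,2,4,5,6,8,10}
B ∪ (D ∪ A) = {1,2,4,5,6,8,10}
(D ∪ C) ∪ (B ∪ (D ∪ A)) = {1,2,4,5,6,8,9,10}
A △ C = {1,2,5,9,10}
A ∪ D = {1,2,4,5,6,8,10}
(A △ C) \ (A ∪ D) = {9}
A ∩ ((A △ C) \ (A ∪ D)) = {}
(A ∩ ((A △ C) \ (A ∪ D)))^c = {1,2,3,4,5,6,7,8,9,10}
Every element of {1,2,4,5,6,8,9,10} is in {1,2,3,4,5,6,7,8,9,10}, so (D ∪ C) ∪ (B ∪ (D ∪ A)) ⊆ (A ∩ ((A △ C) \ (A ∪ D)))^c.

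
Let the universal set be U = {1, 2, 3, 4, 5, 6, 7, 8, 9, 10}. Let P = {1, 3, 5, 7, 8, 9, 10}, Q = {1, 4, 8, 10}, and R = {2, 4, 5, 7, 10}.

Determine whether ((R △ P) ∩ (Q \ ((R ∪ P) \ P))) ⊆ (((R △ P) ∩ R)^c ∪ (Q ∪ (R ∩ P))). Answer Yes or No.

Yes

R △ P = {1, 2, 3, 4, 8, 9}
R ∪ P = {1, 2, 3, 4, 5, 7, 8, 9, 10}
(R ∪ P) \ P = {2, 4}
Q \ ((R ∪ P) \ P) = {1, 8, 10}
(R △ P) ∩ (Q \ ((R ∪ P) \ P)) = {1, 8}
(R △ P) ∩ R = {2, 4}
((R △ P) ∩ R)^c = {1, 3, 5, 6, 7, 8, 9, 10}
R ∩ P = {5, 7, 10}
Q ∪ (R ∩ P) = {1, 4, 5, 7, 8, 10}
((R △ P) ∩ R)^c ∪ (Q ∪ (R ∩ P)) = {1, 3, 4, 5, 6, 7, 8, 9, 10}
Every element of {1, 8} is in {1, 3, 4, 5, 6, 7, 8, 9, 10}, so (R △ P) ∩ (Q \ ((R ∪ P) \ P)) ⊆ ((R △ P) ∩ R)^c ∪ (Q ∪ (R ∩ P)).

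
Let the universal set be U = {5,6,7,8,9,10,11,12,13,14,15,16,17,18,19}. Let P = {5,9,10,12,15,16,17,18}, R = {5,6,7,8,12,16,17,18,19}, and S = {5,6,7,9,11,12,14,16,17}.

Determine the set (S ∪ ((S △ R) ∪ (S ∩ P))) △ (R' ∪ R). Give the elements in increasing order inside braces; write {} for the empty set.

S △ R = {8,9,11,14,18,19}
S ∩ P = {5,9,12,16,17}
(S △ R) ∪ (S ∩ P) = {5,8,9,11,12,14,16,17,18,19}
S ∪ ((S △ R) ∪ (S ∩ P)) = {5,6,7,8,9,11,12,14,16,17,18,19}
R' = {9,10,11,13,14,15}
R' ∪ R = {5,6,7,8,9,10,11,12,13,14,15,16,17,18,19}
(S ∪ ((S △ R) ∪ (S ∩ P))) △ (R' ∪ R) = {10,13,15}

{10,13,15}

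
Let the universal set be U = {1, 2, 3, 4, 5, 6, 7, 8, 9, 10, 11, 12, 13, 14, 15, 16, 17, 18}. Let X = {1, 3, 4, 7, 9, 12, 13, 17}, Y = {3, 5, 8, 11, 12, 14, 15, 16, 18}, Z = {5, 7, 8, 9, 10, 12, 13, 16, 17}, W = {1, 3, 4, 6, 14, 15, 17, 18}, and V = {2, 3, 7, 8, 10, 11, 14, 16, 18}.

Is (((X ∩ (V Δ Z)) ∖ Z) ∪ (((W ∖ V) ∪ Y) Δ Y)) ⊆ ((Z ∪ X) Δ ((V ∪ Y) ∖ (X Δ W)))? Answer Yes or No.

No

V Δ Z = {2, 3, 5, 9, 11, 12, 13, 14, 17, 18}
X ∩ (V Δ Z) = {3, 9, 12, 13, 17}
(X ∩ (V Δ Z)) ∖ Z = {3}
W ∖ V = {1, 4, 6, 15, 17}
(W ∖ V) ∪ Y = {1, 3, 4, 5, 6, 8, 11, 12, 14, 15, 16, 17, 18}
((W ∖ V) ∪ Y) Δ Y = {1, 4, 6, 17}
((X ∩ (V Δ Z)) ∖ Z) ∪ (((W ∖ V) ∪ Y) Δ Y) = {1, 3, 4, 6, 17}
Z ∪ X = {1, 3, 4, 5, 7, 8, 9, 10, 12, 13, 16, 17}
V ∪ Y = {2, 3, 5, 7, 8, 10, 11, 12, 14, 15, 16, 18}
X Δ W = {6, 7, 9, 12, 13, 14, 15, 18}
(V ∪ Y) ∖ (X Δ W) = {2, 3, 5, 8, 10, 11, 16}
(Z ∪ X) Δ ((V ∪ Y) ∖ (X Δ W)) = {1, 2, 4, 7, 9, 11, 12, 13, 17}
3 ∈ ((X ∩ (V Δ Z)) ∖ Z) ∪ (((W ∖ V) ∪ Y) Δ Y) but 3 ∉ (Z ∪ X) Δ ((V ∪ Y) ∖ (X Δ W)), so the inclusion fails.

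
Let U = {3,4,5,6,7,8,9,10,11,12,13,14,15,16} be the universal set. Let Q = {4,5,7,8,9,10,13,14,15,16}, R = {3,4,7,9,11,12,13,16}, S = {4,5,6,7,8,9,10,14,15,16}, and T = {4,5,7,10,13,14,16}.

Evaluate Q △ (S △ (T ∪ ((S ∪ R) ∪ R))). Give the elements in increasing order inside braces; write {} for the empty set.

{3,4,5,7,8,9,10,11,12,14,15,16}

S ∪ R = {3,4,5,6,7,8,9,10,11,12,13,14,15,16}
(S ∪ R) ∪ R = {3,4,5,6,7,8,9,10,11,12,13,14,15,16}
T ∪ ((S ∪ R) ∪ R) = {3,4,5,6,7,8,9,10,11,12,13,14,15,16}
S △ (T ∪ ((S ∪ R) ∪ R)) = {3,11,12,13}
Q △ (S △ (T ∪ ((S ∪ R) ∪ R))) = {3,4,5,7,8,9,10,11,12,14,15,16}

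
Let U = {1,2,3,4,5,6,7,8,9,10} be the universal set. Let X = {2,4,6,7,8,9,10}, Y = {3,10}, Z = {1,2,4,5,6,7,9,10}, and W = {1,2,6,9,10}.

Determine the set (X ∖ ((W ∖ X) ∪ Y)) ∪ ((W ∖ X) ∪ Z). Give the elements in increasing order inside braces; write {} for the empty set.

W ∖ X = {1}
(W ∖ X) ∪ Y = {1,3,10}
X ∖ ((W ∖ X) ∪ Y) = {2,4,6,7,8,9}
(W ∖ X) ∪ Z = {1,2,4,5,6,7,9,10}
(X ∖ ((W ∖ X) ∪ Y)) ∪ ((W ∖ X) ∪ Z) = {1,2,4,5,6,7,8,9,10}

{1,2,4,5,6,7,8,9,10}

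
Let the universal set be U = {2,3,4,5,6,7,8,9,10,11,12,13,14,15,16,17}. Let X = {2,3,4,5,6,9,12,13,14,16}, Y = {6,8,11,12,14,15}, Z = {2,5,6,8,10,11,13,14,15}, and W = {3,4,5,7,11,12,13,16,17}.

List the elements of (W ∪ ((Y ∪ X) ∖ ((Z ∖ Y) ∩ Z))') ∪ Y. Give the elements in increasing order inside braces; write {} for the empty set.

Y ∪ X = {2,3,4,5,6,8,9,11,12,13,14,15,16}
Z ∖ Y = {2,5,10,13}
(Z ∖ Y) ∩ Z = {2,5,10,13}
(Y ∪ X) ∖ ((Z ∖ Y) ∩ Z) = {3,4,6,8,9,11,12,14,15,16}
((Y ∪ X) ∖ ((Z ∖ Y) ∩ Z))' = {2,5,7,10,13,17}
W ∪ ((Y ∪ X) ∖ ((Z ∖ Y) ∩ Z))' = {2,3,4,5,7,10,11,12,13,16,17}
(W ∪ ((Y ∪ X) ∖ ((Z ∖ Y) ∩ Z))') ∪ Y = {2,3,4,5,6,7,8,10,11,12,13,14,15,16,17}

{2,3,4,5,6,7,8,10,11,12,13,14,15,16,17}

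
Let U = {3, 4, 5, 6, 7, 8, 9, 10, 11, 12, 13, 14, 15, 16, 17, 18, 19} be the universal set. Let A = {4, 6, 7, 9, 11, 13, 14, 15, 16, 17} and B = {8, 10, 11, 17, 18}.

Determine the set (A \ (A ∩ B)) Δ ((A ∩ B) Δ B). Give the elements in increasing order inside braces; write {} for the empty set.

A ∩ B = {11, 17}
A \ (A ∩ B) = {4, 6, 7, 9, 13, 14, 15, 16}
(A ∩ B) Δ B = {8, 10, 18}
(A \ (A ∩ B)) Δ ((A ∩ B) Δ B) = {4, 6, 7, 8, 9, 10, 13, 14, 15, 16, 18}

{4, 6, 7, 8, 9, 10, 13, 14, 15, 16, 18}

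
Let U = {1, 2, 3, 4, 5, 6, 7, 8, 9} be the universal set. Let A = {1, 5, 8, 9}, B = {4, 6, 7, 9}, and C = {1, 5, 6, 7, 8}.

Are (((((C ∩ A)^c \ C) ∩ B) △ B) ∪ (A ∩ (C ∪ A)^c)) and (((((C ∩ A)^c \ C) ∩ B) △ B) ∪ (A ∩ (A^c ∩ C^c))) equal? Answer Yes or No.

Yes

C ∩ A = {1, 5, 8}
(C ∩ A)^c = {2, 3, 4, 6, 7, 9}
(C ∩ A)^c \ C = {2, 3, 4, 9}
((C ∩ A)^c \ C) ∩ B = {4, 9}
(((C ∩ A)^c \ C) ∩ B) △ B = {6, 7}
C ∪ A = {1, 5, 6, 7, 8, 9}
(C ∪ A)^c = {2, 3, 4}
A ∩ (C ∪ A)^c = {}
((((C ∩ A)^c \ C) ∩ B) △ B) ∪ (A ∩ (C ∪ A)^c) = {6, 7}
A^c = {2, 3, 4, 6, 7}
C^c = {2, 3, 4, 9}
A^c ∩ C^c = {2, 3, 4}
A ∩ (A^c ∩ C^c) = {}
((((C ∩ A)^c \ C) ∩ B) △ B) ∪ (A ∩ (A^c ∩ C^c)) = {6, 7}
Both equal {6, 7}, so ((((C ∩ A)^c \ C) ∩ B) △ B) ∪ (A ∩ (C ∪ A)^c) = ((((C ∩ A)^c \ C) ∩ B) △ B) ∪ (A ∩ (A^c ∩ C^c)).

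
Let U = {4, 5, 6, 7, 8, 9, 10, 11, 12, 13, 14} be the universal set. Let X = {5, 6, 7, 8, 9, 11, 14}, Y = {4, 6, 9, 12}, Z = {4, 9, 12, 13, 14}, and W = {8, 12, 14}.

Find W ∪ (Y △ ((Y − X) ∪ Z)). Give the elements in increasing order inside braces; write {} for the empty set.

Y − X = {4, 12}
(Y − X) ∪ Z = {4, 9, 12, 13, 14}
Y △ ((Y − X) ∪ Z) = {6, 13, 14}
W ∪ (Y △ ((Y − X) ∪ Z)) = {6, 8, 12, 13, 14}

{6, 8, 12, 13, 14}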